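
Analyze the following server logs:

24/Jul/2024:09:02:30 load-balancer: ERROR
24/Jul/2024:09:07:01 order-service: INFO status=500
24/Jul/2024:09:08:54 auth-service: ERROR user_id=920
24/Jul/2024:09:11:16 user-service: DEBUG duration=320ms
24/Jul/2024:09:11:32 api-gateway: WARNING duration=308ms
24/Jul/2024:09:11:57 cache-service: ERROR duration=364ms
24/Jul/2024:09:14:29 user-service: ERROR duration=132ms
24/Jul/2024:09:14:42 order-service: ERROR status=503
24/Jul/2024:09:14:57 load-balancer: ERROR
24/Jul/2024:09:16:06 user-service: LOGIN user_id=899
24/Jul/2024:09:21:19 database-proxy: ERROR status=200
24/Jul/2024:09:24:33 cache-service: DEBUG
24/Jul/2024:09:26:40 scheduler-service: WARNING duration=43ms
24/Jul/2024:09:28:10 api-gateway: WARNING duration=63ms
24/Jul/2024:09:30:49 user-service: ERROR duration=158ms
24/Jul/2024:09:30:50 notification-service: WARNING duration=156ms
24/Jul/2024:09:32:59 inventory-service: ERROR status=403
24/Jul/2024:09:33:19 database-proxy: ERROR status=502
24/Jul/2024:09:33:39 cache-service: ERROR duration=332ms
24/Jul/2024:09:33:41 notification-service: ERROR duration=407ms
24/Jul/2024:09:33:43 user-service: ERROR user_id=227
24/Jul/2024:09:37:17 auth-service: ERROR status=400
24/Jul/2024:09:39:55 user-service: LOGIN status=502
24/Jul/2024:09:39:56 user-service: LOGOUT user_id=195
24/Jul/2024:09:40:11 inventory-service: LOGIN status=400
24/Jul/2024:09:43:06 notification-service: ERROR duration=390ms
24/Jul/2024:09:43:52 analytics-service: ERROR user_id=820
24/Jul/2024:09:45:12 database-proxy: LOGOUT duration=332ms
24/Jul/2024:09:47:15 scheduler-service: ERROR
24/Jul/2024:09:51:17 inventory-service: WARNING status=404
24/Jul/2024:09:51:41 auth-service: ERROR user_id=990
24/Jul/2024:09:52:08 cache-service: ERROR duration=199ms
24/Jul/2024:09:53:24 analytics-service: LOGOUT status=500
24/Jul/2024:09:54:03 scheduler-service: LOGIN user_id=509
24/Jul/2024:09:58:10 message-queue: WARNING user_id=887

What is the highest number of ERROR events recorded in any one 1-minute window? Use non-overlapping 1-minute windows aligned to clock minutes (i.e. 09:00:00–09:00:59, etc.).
4

To find the burst window:

1. Divide the log period into non-overlapping 1-minute windows starting at 09:00
2. Count ERROR events in each window
3. Find the window with maximum count
4. Maximum events in a window: 4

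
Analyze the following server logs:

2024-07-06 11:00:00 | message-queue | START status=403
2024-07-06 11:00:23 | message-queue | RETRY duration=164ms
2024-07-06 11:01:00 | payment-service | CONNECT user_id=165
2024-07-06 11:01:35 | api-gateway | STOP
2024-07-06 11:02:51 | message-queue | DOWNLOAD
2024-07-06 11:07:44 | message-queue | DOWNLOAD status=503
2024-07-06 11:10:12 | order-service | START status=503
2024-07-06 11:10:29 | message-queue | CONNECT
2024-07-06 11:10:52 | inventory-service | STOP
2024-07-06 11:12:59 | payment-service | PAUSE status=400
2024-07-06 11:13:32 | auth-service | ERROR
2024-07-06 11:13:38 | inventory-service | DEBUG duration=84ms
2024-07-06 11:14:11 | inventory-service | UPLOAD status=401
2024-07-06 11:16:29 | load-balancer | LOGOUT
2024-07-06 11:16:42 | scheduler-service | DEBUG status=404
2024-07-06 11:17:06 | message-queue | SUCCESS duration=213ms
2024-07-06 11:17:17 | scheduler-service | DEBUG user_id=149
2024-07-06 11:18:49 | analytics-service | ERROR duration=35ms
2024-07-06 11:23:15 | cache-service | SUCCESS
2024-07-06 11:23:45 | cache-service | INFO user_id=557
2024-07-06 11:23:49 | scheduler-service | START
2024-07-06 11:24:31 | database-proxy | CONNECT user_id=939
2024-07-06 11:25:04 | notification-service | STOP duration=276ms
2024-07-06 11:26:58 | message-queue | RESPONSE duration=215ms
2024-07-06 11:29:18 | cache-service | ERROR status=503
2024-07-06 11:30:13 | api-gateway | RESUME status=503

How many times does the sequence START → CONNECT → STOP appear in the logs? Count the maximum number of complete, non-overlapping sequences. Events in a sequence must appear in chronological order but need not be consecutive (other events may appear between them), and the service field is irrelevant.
3

To count sequences:

1. Look for pattern: START → CONNECT → STOP
2. Greedily scan the log in chronological order, matching each sequence element in turn (ignoring service)
3. Each time the full pattern completes, increment the count and restart matching from the next event
4. Complete non-overlapping sequences found: 3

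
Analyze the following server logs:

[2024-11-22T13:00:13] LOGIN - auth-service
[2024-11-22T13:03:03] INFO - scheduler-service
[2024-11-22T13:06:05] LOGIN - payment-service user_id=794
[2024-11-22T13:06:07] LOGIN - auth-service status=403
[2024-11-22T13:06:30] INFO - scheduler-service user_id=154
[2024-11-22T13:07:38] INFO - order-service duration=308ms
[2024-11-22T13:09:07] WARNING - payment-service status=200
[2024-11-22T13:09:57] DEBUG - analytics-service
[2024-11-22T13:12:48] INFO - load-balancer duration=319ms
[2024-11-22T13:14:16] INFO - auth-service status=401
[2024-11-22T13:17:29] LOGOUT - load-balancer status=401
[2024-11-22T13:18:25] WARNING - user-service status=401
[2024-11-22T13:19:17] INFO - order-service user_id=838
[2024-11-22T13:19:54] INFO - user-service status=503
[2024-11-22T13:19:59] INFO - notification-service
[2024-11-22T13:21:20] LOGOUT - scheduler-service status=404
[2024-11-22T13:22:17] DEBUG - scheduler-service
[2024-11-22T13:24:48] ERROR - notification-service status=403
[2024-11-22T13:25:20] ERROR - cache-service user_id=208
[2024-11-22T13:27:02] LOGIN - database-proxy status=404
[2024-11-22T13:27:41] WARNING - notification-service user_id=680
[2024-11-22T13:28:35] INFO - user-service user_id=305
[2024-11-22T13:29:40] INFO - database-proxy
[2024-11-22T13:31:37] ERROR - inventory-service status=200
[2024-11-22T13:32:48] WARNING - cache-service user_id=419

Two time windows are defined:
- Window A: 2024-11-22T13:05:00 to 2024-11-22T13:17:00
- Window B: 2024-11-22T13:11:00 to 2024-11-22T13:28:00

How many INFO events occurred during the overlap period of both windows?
2

To find overlap events:

1. Window A: 2024-11-22T13:05:00 to 2024-11-22T13:17:00
2. Window B: 2024-11-22T13:11:00 to 2024-11-22T13:28:00
3. Overlap period: 2024-11-22T13:11:00 to 2024-11-22T13:17:00
4. Count INFO events in overlap: 2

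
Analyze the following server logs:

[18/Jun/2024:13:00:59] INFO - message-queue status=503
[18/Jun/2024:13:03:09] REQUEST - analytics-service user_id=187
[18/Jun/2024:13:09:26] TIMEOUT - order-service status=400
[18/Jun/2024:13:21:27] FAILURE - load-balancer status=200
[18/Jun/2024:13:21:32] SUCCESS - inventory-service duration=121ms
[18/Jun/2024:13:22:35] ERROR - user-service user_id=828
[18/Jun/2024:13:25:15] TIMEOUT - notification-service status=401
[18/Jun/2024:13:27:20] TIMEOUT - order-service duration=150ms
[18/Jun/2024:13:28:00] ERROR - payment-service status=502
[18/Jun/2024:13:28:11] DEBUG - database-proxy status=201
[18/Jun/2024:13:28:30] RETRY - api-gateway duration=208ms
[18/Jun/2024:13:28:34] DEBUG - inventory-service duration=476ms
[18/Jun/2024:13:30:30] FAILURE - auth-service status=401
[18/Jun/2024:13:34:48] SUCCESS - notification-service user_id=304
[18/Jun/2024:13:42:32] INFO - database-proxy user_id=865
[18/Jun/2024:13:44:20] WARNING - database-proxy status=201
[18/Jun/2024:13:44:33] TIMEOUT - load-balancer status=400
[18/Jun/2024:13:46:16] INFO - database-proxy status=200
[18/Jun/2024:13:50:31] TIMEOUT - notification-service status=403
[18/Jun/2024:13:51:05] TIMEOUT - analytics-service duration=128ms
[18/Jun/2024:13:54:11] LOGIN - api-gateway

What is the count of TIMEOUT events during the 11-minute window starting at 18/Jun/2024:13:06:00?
1

To count events in the time window:

1. Window boundaries: 18/Jun/2024:13:06:00 to 18/Jun/2024:13:17:00
2. Filter for TIMEOUT events within this window
3. Count matching events: 1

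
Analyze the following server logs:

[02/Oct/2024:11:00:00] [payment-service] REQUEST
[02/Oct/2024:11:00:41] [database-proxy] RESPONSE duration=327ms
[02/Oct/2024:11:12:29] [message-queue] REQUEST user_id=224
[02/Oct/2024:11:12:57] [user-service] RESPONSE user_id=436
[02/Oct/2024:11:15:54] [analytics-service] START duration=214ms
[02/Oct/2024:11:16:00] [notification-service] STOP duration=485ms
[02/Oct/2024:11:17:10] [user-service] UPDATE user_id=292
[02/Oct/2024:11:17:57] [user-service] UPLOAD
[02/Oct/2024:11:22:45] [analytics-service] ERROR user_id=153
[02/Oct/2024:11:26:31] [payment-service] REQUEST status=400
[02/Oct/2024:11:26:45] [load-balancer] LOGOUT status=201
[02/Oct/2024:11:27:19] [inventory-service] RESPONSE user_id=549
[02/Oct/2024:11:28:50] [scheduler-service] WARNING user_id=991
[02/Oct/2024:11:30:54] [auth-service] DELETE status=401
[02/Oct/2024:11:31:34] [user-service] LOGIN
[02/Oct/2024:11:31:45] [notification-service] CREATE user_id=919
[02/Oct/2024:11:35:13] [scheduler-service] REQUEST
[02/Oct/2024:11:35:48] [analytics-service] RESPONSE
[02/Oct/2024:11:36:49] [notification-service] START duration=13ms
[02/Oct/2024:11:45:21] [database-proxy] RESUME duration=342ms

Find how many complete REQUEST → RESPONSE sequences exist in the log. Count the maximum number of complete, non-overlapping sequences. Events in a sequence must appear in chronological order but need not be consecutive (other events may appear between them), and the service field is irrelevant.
4

To count sequences:

1. Look for pattern: REQUEST → RESPONSE
2. Greedily scan the log in chronological order, matching each sequence element in turn (ignoring service)
3. Each time the full pattern completes, increment the count and restart matching from the next event
4. Complete non-overlapping sequences found: 4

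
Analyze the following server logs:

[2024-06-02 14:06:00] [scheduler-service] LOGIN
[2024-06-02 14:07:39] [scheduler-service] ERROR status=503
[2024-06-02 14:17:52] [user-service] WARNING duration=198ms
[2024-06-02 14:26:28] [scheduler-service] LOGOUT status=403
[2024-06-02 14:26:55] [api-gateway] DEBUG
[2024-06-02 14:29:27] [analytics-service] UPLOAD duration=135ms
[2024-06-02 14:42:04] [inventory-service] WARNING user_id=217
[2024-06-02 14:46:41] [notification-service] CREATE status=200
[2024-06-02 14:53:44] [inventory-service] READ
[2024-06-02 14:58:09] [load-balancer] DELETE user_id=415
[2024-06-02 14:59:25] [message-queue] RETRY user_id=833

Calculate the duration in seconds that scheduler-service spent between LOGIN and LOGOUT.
1228

To calculate state duration:

1. Find LOGIN event for scheduler-service: 2024-06-02 14:06:00
2. Find LOGOUT event for scheduler-service: 2024-06-02 14:26:28
3. Calculate duration: 2024-06-02 14:26:28 - 2024-06-02 14:06:00 = 1228 seconds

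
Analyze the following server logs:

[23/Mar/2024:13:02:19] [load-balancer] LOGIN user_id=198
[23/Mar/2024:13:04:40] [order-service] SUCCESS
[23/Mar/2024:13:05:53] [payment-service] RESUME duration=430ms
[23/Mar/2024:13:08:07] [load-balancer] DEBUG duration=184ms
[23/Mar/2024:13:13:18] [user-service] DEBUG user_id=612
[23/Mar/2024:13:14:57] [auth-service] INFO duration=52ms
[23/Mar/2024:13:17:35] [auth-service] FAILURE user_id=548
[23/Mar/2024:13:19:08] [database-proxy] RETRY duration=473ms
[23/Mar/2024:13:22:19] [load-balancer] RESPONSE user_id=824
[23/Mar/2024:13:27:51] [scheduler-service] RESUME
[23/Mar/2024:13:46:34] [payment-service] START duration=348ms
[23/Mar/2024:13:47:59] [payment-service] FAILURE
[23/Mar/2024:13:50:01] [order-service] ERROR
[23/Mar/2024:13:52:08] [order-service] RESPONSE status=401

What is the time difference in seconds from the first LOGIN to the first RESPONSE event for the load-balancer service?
1200

To find the time between events:

1. Locate the first LOGIN event for load-balancer: 23/Mar/2024:13:02:19
2. Locate the first RESPONSE event for load-balancer: 23/Mar/2024:13:22:19
3. Calculate the difference: 23/Mar/2024:13:22:19 - 23/Mar/2024:13:02:19 = 1200 seconds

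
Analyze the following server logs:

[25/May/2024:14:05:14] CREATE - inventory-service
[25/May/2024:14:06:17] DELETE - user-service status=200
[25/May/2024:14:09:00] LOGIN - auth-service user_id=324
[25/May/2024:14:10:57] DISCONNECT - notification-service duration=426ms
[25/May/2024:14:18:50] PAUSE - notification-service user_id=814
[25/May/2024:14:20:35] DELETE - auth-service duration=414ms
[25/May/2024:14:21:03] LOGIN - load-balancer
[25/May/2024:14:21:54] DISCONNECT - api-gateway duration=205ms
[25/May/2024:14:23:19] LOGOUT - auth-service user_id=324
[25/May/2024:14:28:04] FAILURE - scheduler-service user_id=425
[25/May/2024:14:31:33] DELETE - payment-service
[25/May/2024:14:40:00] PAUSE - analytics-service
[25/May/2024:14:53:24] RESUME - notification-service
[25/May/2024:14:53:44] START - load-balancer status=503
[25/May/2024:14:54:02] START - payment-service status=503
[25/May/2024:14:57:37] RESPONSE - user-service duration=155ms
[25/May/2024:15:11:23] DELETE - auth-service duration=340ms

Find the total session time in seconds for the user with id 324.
859

To calculate session duration:

1. Find LOGIN event for user_id=324: 25/May/2024:14:09:00
2. Find LOGOUT event for user_id=324: 25/May/2024:14:23:19
3. Session duration: 25/May/2024:14:23:19 - 25/May/2024:14:09:00 = 859 seconds (14 minutes)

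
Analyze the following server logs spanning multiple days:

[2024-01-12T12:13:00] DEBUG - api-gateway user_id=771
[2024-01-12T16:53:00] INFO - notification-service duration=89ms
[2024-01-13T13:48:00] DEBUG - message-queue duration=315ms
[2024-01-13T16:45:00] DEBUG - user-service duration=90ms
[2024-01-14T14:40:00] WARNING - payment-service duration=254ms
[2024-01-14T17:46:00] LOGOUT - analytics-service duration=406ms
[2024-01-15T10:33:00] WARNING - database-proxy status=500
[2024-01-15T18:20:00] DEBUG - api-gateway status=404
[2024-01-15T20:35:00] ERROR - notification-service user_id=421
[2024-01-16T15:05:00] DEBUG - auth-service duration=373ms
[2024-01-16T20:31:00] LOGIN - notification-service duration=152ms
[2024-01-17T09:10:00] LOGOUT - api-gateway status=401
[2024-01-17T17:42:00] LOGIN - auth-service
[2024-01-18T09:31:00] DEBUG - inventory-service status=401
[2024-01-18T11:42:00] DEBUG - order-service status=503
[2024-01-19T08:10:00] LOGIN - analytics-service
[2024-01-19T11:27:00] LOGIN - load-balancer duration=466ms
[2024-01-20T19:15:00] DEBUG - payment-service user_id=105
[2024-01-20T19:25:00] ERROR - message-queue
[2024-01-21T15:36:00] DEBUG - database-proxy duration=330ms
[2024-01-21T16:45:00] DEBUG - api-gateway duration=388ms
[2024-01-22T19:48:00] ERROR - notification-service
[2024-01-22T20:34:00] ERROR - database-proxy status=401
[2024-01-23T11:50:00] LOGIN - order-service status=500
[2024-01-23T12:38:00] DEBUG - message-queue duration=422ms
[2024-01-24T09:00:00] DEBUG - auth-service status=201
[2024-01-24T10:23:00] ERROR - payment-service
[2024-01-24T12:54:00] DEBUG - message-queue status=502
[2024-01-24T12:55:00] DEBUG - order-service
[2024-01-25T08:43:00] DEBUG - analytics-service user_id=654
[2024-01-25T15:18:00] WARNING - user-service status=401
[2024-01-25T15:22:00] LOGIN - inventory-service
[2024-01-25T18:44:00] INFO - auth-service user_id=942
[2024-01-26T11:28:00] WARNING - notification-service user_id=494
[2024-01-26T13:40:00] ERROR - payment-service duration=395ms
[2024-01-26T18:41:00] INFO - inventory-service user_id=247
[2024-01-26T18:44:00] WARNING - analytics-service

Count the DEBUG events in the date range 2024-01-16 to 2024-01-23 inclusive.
7

To filter by date range:

1. Date range: 2024-01-16 through 2024-01-23, both dates inclusive
2. Filter for DEBUG events whose date falls in this range
3. Count matching events: 7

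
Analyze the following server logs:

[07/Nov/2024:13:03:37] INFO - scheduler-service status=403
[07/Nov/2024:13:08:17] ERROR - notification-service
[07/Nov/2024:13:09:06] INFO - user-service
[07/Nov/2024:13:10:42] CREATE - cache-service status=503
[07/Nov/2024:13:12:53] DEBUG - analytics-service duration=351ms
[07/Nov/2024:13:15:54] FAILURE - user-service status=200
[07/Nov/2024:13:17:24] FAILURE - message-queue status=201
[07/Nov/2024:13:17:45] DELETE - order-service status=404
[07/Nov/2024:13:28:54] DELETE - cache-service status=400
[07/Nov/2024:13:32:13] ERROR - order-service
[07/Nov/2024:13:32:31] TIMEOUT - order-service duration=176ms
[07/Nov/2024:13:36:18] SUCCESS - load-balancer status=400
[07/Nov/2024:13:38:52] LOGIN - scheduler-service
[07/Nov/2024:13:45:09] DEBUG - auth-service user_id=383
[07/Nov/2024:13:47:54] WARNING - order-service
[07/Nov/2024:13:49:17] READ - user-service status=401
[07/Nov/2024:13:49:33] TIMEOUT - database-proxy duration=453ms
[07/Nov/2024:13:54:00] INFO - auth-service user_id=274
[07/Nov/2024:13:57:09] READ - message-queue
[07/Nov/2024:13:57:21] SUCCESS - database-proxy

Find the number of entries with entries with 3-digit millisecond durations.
3

To find matching entries:

1. Pattern to match: entries with 3-digit millisecond durations
2. Scan each log entry for the pattern
3. Count matches: 3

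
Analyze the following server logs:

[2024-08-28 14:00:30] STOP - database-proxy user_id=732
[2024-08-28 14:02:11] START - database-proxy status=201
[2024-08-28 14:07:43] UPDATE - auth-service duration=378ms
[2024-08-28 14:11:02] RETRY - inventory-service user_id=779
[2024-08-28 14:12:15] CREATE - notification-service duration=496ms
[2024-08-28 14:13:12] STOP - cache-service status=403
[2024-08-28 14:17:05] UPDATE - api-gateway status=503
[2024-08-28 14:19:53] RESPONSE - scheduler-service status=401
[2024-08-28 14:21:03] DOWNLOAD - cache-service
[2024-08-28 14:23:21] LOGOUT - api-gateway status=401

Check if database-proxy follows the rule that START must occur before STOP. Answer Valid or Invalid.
Invalid

To validate ordering:

1. Required order: START → STOP
2. Rule: START must occur before STOP
3. Check actual order of events for database-proxy
4. Result: Invalid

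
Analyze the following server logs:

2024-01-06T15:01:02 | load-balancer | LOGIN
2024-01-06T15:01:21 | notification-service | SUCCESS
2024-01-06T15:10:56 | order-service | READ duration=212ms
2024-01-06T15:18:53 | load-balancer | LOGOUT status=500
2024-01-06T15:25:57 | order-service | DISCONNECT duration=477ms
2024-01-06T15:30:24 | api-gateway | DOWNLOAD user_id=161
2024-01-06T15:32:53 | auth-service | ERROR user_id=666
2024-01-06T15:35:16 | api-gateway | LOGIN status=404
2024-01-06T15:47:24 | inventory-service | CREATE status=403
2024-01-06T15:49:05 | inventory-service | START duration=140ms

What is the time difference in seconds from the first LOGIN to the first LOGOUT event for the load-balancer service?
1071

To find the time between events:

1. Locate the first LOGIN event for load-balancer: 2024-01-06T15:01:02
2. Locate the first LOGOUT event for load-balancer: 2024-01-06T15:18:53
3. Calculate the difference: 2024-01-06T15:18:53 - 2024-01-06T15:01:02 = 1071 seconds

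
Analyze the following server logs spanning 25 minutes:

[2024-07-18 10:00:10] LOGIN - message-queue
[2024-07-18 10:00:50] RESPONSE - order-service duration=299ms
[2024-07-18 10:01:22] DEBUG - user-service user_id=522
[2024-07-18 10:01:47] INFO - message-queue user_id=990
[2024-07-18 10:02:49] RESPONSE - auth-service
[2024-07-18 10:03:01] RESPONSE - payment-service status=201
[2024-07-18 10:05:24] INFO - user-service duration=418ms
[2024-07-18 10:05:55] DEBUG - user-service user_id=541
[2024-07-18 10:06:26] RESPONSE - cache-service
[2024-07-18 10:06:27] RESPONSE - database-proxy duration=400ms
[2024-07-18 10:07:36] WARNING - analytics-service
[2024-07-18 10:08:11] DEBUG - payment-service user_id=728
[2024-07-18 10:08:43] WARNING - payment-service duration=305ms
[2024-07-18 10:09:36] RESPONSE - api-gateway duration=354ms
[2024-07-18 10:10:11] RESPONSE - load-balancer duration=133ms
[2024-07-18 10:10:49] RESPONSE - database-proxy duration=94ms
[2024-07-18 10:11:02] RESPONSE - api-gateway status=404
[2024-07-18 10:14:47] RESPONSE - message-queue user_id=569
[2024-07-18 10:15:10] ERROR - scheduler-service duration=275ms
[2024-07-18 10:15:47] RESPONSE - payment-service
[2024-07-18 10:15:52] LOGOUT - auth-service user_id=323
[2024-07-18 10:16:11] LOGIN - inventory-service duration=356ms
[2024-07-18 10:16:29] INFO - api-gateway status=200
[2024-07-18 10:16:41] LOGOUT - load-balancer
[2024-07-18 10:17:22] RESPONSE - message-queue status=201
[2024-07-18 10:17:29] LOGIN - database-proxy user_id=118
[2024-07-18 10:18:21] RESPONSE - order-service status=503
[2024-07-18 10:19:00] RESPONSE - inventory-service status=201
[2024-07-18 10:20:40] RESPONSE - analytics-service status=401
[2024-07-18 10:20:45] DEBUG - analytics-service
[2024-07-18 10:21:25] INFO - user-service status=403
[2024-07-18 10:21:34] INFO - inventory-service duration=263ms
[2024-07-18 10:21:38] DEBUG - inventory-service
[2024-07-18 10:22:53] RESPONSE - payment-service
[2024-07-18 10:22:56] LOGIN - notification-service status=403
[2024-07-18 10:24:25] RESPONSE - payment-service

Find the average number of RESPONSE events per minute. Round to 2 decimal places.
0.68

To calculate the rate:

1. Count total RESPONSE events: 17
2. Total time period: 25 minutes
3. Rate = 17 / 25 = 0.68 events per minute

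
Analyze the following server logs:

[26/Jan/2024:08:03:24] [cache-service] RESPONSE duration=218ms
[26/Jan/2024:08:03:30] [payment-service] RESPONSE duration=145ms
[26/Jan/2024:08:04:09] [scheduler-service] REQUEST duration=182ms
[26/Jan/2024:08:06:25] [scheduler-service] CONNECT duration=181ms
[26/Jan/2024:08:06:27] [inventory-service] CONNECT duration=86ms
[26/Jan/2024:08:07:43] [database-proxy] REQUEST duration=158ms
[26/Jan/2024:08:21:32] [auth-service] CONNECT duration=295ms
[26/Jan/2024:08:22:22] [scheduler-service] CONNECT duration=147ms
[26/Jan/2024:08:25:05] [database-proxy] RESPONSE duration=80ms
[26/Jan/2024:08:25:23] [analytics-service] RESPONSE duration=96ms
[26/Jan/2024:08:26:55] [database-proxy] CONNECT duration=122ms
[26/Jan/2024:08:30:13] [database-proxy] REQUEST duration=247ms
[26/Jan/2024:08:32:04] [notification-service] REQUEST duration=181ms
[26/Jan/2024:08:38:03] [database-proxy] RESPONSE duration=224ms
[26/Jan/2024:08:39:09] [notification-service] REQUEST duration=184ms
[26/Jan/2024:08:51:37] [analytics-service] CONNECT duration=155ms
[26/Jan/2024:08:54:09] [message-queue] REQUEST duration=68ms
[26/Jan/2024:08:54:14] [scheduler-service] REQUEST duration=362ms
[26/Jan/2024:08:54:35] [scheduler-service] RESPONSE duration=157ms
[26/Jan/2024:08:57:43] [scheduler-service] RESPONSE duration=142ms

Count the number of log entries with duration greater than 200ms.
5

To count timeouts:

1. Threshold: 200ms
2. Extract duration from each log entry
3. Count entries where duration > 200
4. Timeout count: 5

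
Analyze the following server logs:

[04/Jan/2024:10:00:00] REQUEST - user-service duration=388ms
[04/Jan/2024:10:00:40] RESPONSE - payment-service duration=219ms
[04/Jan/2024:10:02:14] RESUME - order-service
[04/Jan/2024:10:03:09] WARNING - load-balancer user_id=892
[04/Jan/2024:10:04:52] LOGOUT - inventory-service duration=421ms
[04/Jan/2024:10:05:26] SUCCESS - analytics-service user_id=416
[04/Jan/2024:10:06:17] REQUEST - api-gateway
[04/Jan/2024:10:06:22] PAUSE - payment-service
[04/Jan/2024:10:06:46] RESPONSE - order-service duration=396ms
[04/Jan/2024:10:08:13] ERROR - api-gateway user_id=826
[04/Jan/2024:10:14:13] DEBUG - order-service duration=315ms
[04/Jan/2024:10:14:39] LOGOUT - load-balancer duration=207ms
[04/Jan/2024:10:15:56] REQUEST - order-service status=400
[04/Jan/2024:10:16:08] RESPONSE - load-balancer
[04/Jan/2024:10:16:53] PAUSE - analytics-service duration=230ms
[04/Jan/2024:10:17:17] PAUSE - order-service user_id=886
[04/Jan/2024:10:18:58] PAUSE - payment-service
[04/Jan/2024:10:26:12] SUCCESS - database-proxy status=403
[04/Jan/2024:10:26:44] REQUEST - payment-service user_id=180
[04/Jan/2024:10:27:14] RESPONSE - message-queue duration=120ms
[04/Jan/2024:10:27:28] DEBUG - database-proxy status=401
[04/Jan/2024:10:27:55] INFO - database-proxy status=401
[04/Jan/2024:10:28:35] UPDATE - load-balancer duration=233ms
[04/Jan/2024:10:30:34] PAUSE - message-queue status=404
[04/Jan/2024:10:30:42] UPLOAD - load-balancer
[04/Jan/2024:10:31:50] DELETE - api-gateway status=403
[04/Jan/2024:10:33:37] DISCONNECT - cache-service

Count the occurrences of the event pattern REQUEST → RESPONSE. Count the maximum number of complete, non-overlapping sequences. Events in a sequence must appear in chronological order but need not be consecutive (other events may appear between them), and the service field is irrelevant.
4

To count sequences:

1. Look for pattern: REQUEST → RESPONSE
2. Greedily scan the log in chronological order, matching each sequence element in turn (ignoring service)
3. Each time the full pattern completes, increment the count and restart matching from the next event
4. Complete non-overlapping sequences found: 4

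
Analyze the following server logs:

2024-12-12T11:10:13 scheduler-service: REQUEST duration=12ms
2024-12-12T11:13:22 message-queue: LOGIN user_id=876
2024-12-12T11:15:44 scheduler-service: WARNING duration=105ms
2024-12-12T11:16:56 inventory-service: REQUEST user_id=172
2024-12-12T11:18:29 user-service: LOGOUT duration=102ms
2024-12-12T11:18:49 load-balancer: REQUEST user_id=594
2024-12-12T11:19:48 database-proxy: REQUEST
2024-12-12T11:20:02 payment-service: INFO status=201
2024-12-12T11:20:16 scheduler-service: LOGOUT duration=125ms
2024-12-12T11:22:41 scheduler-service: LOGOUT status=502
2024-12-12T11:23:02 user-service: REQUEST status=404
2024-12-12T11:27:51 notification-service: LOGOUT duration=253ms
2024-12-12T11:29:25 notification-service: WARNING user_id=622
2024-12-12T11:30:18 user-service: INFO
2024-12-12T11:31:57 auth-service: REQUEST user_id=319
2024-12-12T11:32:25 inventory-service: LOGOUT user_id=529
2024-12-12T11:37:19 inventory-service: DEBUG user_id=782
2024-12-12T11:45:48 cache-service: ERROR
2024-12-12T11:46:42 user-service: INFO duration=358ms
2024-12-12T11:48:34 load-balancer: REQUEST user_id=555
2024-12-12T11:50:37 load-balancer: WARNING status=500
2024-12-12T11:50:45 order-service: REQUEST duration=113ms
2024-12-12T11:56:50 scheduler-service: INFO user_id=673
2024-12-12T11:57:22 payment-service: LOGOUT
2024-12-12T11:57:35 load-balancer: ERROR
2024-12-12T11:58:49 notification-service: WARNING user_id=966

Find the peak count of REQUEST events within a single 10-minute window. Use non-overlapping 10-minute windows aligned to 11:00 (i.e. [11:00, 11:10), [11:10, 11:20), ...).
4

To find the burst window:

1. Divide the log period into non-overlapping 10-minute windows starting at 11:00
2. Count REQUEST events in each window
3. Find the window with maximum count
4. Maximum events in a window: 4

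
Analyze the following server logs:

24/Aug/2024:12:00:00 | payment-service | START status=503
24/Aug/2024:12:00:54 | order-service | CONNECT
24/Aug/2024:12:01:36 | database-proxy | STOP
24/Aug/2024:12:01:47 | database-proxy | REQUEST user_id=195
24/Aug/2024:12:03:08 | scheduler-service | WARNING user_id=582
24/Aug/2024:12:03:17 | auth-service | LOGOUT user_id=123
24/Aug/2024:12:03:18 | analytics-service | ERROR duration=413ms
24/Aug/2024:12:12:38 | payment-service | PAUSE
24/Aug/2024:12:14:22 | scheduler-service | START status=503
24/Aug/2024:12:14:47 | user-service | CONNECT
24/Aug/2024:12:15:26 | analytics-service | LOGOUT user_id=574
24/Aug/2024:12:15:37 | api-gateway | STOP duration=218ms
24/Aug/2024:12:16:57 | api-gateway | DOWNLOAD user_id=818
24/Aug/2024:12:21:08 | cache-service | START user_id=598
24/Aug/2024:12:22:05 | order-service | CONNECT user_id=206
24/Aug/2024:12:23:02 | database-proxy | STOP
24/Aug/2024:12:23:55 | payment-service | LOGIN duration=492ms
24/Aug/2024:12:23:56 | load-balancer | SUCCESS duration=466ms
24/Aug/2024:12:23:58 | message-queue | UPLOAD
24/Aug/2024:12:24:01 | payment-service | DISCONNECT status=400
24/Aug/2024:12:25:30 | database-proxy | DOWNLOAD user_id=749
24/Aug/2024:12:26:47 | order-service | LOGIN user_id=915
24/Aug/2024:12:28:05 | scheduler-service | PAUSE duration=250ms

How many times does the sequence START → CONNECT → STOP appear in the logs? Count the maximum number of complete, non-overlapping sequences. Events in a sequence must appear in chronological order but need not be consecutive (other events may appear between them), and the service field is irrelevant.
3

To count sequences:

1. Look for pattern: START → CONNECT → STOP
2. Greedily scan the log in chronological order, matching each sequence element in turn (ignoring service)
3. Each time the full pattern completes, increment the count and restart matching from the next event
4. Complete non-overlapping sequences found: 3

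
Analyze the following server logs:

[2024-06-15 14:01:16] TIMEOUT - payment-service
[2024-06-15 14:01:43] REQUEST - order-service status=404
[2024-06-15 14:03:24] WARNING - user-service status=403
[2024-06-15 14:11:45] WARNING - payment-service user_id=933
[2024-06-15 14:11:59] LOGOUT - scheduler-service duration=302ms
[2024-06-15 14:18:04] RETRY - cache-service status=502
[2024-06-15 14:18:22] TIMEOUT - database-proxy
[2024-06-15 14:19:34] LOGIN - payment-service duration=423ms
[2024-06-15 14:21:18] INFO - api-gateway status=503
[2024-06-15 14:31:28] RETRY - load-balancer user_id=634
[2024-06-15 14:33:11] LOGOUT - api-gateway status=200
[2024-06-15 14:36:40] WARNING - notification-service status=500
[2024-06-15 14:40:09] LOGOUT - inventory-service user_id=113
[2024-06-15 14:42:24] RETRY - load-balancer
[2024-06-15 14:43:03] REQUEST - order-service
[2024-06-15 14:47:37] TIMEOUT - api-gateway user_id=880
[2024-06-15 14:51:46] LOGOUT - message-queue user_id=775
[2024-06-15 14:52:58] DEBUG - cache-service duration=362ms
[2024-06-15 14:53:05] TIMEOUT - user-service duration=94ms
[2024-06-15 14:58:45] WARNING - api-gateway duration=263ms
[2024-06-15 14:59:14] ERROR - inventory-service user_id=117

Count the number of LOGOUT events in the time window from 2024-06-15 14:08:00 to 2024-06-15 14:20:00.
1

To count events in the time window:

1. Window boundaries: 2024-06-15 14:08:00 to 2024-06-15 14:20:00
2. Filter for LOGOUT events within this window
3. Count matching events: 1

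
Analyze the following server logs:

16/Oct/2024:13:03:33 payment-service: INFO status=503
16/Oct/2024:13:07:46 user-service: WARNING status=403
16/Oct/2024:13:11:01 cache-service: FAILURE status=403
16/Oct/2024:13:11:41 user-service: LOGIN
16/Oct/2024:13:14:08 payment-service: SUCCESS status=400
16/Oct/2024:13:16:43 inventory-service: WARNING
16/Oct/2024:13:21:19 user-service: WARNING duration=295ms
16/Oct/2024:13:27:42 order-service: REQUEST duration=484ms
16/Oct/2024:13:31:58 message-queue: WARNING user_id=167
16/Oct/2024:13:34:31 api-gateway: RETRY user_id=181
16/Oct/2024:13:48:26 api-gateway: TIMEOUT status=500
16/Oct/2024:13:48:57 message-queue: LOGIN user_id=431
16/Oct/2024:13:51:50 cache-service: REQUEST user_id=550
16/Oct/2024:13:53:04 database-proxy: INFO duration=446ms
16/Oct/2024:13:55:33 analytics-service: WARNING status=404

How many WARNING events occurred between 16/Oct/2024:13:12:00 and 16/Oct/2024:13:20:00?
1

To count events in the time window:

1. Window boundaries: 16/Oct/2024:13:12:00 to 16/Oct/2024:13:20:00
2. Filter for WARNING events within this window
3. Count matching events: 1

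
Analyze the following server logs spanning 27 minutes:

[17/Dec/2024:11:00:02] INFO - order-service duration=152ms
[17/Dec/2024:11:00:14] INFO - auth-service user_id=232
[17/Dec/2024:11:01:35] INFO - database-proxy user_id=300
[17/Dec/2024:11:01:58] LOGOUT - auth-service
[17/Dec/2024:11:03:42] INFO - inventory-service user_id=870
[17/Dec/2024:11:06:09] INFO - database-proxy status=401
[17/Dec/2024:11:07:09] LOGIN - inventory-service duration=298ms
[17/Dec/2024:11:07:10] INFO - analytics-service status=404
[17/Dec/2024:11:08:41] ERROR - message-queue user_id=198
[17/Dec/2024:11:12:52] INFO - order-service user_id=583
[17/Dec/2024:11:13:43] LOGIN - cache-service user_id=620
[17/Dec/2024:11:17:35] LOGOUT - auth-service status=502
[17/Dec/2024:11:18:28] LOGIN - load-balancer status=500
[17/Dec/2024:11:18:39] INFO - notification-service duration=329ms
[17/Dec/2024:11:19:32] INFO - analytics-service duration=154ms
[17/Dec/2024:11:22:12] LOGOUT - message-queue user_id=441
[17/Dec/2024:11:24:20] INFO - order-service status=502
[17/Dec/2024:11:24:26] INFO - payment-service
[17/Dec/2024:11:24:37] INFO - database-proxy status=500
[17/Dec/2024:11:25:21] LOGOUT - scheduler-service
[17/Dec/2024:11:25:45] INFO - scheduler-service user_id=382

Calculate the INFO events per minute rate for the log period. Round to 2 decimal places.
0.48

To calculate the rate:

1. Count total INFO events: 13
2. Total time period: 27 minutes
3. Rate = 13 / 27 = 0.48 events per minute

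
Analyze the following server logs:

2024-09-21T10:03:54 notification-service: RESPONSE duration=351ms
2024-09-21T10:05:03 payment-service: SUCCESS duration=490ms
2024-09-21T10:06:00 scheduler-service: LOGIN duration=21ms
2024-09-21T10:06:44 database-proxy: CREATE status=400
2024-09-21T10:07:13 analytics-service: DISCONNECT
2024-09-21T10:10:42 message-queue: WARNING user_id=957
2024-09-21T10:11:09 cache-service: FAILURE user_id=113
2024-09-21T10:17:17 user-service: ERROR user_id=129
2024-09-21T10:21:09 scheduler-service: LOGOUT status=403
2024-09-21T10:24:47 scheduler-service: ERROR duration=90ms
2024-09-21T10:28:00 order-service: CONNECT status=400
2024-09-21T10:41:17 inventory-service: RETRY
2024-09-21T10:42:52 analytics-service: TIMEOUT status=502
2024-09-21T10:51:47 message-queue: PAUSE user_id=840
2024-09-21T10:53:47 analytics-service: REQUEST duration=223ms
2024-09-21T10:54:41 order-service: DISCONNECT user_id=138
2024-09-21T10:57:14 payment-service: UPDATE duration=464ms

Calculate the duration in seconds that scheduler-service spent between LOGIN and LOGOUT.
909

To calculate state duration:

1. Find LOGIN event for scheduler-service: 2024-09-21T10:06:00
2. Find LOGOUT event for scheduler-service: 2024-09-21T10:21:09
3. Calculate duration: 2024-09-21T10:21:09 - 2024-09-21T10:06:00 = 909 seconds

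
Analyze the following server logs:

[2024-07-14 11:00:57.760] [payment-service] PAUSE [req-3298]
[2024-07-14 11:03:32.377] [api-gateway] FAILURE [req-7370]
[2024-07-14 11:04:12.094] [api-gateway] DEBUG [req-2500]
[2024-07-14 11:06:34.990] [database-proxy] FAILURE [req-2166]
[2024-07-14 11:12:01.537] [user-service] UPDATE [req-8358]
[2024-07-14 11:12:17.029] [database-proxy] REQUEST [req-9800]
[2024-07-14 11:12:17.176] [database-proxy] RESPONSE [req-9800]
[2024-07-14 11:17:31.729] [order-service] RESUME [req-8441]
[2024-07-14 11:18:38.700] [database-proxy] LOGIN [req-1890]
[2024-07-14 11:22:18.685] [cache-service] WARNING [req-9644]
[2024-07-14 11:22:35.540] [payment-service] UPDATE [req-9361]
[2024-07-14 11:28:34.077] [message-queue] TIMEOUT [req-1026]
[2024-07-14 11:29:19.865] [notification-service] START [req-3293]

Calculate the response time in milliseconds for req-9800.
147

To calculate latency:

1. Find REQUEST with id req-9800: 2024-07-14 11:12:17.029
2. Find RESPONSE with id req-9800: 2024-07-14 11:12:17.176
3. Latency: 2024-07-14 11:12:17.176 - 2024-07-14 11:12:17.029 = 147ms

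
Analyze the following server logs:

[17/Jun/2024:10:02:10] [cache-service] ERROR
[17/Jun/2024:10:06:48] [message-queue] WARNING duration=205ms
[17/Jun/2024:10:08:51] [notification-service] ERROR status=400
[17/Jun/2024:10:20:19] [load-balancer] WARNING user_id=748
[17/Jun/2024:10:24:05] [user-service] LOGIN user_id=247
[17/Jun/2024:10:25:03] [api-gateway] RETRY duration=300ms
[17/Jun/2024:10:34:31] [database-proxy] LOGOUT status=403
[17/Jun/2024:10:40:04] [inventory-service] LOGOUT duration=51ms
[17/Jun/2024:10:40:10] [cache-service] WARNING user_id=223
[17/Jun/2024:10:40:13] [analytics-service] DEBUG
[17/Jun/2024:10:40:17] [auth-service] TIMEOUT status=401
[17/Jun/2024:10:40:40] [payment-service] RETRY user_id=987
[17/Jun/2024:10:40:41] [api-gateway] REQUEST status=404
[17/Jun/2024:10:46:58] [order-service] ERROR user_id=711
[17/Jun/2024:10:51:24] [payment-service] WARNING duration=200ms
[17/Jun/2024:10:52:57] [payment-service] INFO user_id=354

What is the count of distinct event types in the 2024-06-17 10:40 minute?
6

To count unique event types:

1. Filter events in the minute starting at 2024-06-17 10:40
2. Extract event types from matching entries
3. Count unique types: 6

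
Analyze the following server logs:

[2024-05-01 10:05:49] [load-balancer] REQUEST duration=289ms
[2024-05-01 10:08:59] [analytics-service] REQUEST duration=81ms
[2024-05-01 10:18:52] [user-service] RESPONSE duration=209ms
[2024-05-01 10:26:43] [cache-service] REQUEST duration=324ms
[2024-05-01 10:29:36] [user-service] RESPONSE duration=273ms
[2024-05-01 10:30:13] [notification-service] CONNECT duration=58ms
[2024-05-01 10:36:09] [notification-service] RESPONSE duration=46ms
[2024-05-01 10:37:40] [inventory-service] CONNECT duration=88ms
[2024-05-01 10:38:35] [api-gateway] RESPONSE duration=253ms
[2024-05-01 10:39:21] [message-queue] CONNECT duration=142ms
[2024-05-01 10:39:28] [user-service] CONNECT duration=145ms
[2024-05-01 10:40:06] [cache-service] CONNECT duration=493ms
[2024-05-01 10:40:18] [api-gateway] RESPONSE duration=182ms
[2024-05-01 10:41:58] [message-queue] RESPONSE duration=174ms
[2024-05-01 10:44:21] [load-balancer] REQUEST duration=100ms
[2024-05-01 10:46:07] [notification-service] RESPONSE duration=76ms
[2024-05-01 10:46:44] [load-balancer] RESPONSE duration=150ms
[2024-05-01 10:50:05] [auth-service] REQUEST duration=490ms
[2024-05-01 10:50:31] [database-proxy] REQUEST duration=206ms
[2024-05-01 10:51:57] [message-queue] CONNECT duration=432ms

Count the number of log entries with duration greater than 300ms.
4

To count timeouts:

1. Threshold: 300ms
2. Extract duration from each log entry
3. Count entries where duration > 300
4. Timeout count: 4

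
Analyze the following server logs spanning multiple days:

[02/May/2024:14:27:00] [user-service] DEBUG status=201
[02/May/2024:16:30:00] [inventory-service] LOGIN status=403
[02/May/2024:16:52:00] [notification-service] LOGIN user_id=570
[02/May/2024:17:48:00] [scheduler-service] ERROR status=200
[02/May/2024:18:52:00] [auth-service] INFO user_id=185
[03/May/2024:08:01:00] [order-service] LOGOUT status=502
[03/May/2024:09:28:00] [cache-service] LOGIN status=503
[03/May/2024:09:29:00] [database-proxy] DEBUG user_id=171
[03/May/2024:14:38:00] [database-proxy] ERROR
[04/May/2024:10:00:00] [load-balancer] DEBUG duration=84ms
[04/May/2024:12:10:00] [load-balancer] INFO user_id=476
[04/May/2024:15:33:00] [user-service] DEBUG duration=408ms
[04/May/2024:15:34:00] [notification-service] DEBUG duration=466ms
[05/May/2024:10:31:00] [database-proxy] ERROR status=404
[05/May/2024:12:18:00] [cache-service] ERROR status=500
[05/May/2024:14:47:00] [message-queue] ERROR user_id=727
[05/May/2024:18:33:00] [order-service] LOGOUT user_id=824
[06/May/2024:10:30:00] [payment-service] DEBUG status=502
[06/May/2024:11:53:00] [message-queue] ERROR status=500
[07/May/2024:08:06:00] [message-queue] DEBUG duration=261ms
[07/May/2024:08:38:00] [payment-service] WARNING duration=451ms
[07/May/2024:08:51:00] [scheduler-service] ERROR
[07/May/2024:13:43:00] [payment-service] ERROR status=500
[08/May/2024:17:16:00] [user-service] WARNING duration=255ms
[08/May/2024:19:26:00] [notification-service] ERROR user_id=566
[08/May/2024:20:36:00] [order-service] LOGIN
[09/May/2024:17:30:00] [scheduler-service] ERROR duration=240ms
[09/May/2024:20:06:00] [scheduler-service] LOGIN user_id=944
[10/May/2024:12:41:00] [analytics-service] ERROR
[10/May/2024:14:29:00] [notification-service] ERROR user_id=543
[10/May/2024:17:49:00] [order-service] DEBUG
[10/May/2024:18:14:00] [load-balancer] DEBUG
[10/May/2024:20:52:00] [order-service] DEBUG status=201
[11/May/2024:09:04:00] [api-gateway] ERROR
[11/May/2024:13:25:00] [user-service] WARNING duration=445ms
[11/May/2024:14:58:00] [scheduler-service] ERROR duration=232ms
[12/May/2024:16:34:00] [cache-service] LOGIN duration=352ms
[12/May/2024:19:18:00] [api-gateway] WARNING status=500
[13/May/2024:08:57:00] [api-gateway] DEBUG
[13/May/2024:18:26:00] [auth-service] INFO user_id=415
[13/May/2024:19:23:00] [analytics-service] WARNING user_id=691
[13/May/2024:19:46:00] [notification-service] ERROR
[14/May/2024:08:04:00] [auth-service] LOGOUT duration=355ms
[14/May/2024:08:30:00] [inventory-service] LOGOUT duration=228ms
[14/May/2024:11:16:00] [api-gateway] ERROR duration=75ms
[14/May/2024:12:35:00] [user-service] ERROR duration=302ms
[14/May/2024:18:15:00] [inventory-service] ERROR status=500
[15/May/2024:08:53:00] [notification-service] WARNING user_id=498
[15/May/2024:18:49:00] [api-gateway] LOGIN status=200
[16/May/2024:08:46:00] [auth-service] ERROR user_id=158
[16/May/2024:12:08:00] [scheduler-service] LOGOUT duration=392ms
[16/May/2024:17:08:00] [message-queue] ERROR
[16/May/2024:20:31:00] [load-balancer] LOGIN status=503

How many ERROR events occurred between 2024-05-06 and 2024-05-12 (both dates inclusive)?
9

To filter by date range:

1. Date range: 2024-05-06 through 2024-05-12, both dates inclusive
2. Filter for ERROR events whose date falls in this range
3. Count matching events: 9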